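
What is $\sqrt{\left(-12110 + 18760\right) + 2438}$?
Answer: $8 \sqrt{142} \approx 95.331$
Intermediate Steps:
$\sqrt{\left(-12110 + 18760\right) + 2438} = \sqrt{6650 + 2438} = \sqrt{9088} = 8 \sqrt{142}$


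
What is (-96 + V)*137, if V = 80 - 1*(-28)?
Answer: 1644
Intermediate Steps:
V = 108 (V = 80 + 28 = 108)
(-96 + V)*137 = (-96 + 108)*137 = 12*137 = 1644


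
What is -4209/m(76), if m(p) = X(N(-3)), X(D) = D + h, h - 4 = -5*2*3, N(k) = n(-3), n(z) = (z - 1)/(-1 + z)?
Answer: 4209/25 ≈ 168.36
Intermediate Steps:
n(z) = 1 (n(z) = (-1 + z)/(-1 + z) = 1)
N(k) = 1
h = -26 (h = 4 - 5*2*3 = 4 - 10*3 = 4 - 30 = -26)
X(D) = -26 + D (X(D) = D - 26 = -26 + D)
m(p) = -25 (m(p) = -26 + 1 = -25)
-4209/m(76) = -4209/(-25) = -4209*(-1/25) = 4209/25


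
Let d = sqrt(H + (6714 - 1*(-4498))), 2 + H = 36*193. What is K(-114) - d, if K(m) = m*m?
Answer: 12996 - sqrt(18158) ≈ 12861.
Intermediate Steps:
H = 6946 (H = -2 + 36*193 = -2 + 6948 = 6946)
d = sqrt(18158) (d = sqrt(6946 + (6714 - 1*(-4498))) = sqrt(6946 + (6714 + 4498)) = sqrt(6946 + 11212) = sqrt(18158) ≈ 134.75)
K(m) = m**2
K(-114) - d = (-114)**2 - sqrt(18158) = 12996 - sqrt(18158)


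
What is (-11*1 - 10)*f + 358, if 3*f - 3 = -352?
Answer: 2801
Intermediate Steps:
f = -349/3 (f = 1 + (⅓)*(-352) = 1 - 352/3 = -349/3 ≈ -116.33)
(-11*1 - 10)*f + 358 = (-11*1 - 10)*(-349/3) + 358 = (-11 - 10)*(-349/3) + 358 = -21*(-349/3) + 358 = 2443 + 358 = 2801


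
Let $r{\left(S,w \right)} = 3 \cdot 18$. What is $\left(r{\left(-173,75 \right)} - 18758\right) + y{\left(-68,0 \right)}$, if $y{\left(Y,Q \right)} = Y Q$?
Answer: $-18704$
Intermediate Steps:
$y{\left(Y,Q \right)} = Q Y$
$r{\left(S,w \right)} = 54$
$\left(r{\left(-173,75 \right)} - 18758\right) + y{\left(-68,0 \right)} = \left(54 - 18758\right) + 0 \left(-68\right) = -18704 + 0 = -18704$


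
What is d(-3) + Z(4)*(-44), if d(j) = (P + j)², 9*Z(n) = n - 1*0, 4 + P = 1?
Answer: 148/9 ≈ 16.444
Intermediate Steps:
P = -3 (P = -4 + 1 = -3)
Z(n) = n/9 (Z(n) = (n - 1*0)/9 = (n + 0)/9 = n/9)
d(j) = (-3 + j)²
d(-3) + Z(4)*(-44) = (-3 - 3)² + ((⅑)*4)*(-44) = (-6)² + (4/9)*(-44) = 36 - 176/9 = 148/9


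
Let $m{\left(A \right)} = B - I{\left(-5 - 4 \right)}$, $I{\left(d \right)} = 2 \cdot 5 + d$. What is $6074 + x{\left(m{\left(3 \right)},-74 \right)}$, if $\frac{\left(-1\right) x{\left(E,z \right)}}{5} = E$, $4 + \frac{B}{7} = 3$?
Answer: $6114$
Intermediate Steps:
$I{\left(d \right)} = 10 + d$
$B = -7$ ($B = -28 + 7 \cdot 3 = -28 + 21 = -7$)
$m{\left(A \right)} = -8$ ($m{\left(A \right)} = -7 - \left(10 - 9\right) = -7 - 1 = -8$)
$x{\left(E,z \right)} = - 5 E$
$6074 + x{\left(m{\left(3 \right)},-74 \right)} = 6074 - -40 = 6074 + 40 = 6114$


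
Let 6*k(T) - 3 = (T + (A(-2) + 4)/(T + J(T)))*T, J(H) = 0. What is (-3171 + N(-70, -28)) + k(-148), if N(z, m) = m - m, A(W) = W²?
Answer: 963/2 ≈ 481.50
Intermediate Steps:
N(z, m) = 0
k(T) = ½ + T*(T + 8/T)/6 (k(T) = ½ + ((T + ((-2)² + 4)/(T + 0))*T)/6 = ½ + ((T + (4 + 4)/T)*T)/6 = ½ + ((T + 8/T)*T)/6 = ½ + (T*(T + 8/T))/6 = ½ + T*(T + 8/T)/6)
(-3171 + N(-70, -28)) + k(-148) = (-3171 + 0) + (11/6 + (⅙)*(-148)²) = -3171 + (11/6 + (⅙)*21904) = -3171 + (11/6 + 10952/3) = -3171 + 7305/2 = 963/2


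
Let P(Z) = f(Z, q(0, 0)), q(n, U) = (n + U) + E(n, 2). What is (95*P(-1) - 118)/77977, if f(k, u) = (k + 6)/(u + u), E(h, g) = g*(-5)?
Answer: -567/311908 ≈ -0.0018178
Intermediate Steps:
E(h, g) = -5*g
q(n, U) = -10 + U + n (q(n, U) = (n + U) - 5*2 = (U + n) - 10 = -10 + U + n)
f(k, u) = (6 + k)/(2*u) (f(k, u) = (6 + k)/((2*u)) = (6 + k)*(1/(2*u)) = (6 + k)/(2*u))
P(Z) = -3/10 - Z/20 (P(Z) = (6 + Z)/(2*(-10 + 0 + 0)) = (1/2)*(6 + Z)/(-10) = (1/2)*(-1/10)*(6 + Z) = -3/10 - Z/20)
(95*P(-1) - 118)/77977 = (95*(-3/10 - 1/20*(-1)) - 118)/77977 = (95*(-3/10 + 1/20) - 118)*(1/77977) = (95*(-1/4) - 118)*(1/77977) = (-95/4 - 118)*(1/77977) = -567/4*1/77977 = -567/311908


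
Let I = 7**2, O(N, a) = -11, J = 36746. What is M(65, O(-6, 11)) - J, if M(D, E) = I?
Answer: -36697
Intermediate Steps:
I = 49
M(D, E) = 49
M(65, O(-6, 11)) - J = 49 - 1*36746 = 49 - 36746 = -36697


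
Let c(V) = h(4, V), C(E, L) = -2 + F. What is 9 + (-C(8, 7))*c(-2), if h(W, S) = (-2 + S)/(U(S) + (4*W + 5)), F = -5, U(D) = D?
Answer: 143/19 ≈ 7.5263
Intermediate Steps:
C(E, L) = -7 (C(E, L) = -2 - 5 = -7)
h(W, S) = (-2 + S)/(5 + S + 4*W) (h(W, S) = (-2 + S)/(S + (4*W + 5)) = (-2 + S)/(S + (5 + 4*W)) = (-2 + S)/(5 + S + 4*W))
c(V) = (-2 + V)/(21 + V) (c(V) = (-2 + V)/(5 + V + 4*4) = (-2 + V)/(5 + V + 16) = (-2 + V)/(21 + V))
9 + (-C(8, 7))*c(-2) = 9 + (-1*(-7))*((-2 - 2)/(21 - 2)) = 9 + 7*(-4/19) = 9 - 28/19 = 143/19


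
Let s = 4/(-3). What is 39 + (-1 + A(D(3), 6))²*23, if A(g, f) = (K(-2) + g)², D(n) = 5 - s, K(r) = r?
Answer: 591959/81 ≈ 7308.1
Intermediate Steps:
s = -4/3 (s = 4*(-⅓) = -4/3 ≈ -1.3333)
D(n) = 19/3 (D(n) = 5 - 1*(-4/3) = 5 + 4/3 = 19/3)
A(g, f) = (-2 + g)²
39 + (-1 + A(D(3), 6))²*23 = 39 + (-1 + (-2 + 19/3)²)²*23 = 39 + (-1 + (13/3)²)²*23 = 39 + (-1 + 169/9)²*23 = 39 + (160/9)²*23 = 39 + (25600/81)*23 = 39 + 588800/81 = 591959/81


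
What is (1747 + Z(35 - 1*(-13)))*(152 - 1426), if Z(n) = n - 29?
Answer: -2249884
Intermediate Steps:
Z(n) = -29 + n
(1747 + Z(35 - 1*(-13)))*(152 - 1426) = (1747 + (-29 + (35 - 1*(-13))))*(152 - 1426) = (1747 + (-29 + (35 + 13)))*(-1274) = (1747 + (-29 + 48))*(-1274) = (1747 + 19)*(-1274) = 1766*(-1274) = -2249884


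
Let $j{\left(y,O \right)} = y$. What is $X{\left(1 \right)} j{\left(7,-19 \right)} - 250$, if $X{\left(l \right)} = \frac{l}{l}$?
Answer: $-243$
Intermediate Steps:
$X{\left(l \right)} = 1$
$X{\left(1 \right)} j{\left(7,-19 \right)} - 250 = 1 \cdot 7 - 250 = 7 - 250 = -243$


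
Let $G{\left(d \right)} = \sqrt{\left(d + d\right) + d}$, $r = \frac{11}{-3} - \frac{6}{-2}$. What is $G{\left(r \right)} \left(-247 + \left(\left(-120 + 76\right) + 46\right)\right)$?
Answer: $- 245 i \sqrt{2} \approx - 346.48 i$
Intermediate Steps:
$r = - \frac{2}{3}$ ($r = 11 \left(- \frac{1}{3}\right) - -3 = - \frac{11}{3} + 3 = - \frac{2}{3} \approx -0.66667$)
$G{\left(d \right)} = \sqrt{3} \sqrt{d}$ ($G{\left(d \right)} = \sqrt{2 d + d} = \sqrt{3 d} = \sqrt{3} \sqrt{d}$)
$G{\left(r \right)} \left(-247 + \left(\left(-120 + 76\right) + 46\right)\right) = \sqrt{3} \sqrt{- \frac{2}{3}} \left(-247 + \left(\left(-120 + 76\right) + 46\right)\right) = \sqrt{3} \frac{i \sqrt{6}}{3} \left(-247 + \left(-44 + 46\right)\right) = i \sqrt{2} \left(-247 + 2\right) = i \sqrt{2} \left(-245\right) = - 245 i \sqrt{2}$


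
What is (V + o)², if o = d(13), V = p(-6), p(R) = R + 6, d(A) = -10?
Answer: 100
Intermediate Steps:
p(R) = 6 + R
V = 0 (V = 6 - 6 = 0)
o = -10
(V + o)² = (0 - 10)² = (-10)² = 100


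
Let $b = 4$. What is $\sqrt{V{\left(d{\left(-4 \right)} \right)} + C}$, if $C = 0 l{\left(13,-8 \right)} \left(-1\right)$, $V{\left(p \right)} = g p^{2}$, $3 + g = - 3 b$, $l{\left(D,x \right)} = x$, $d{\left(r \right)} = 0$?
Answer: $0$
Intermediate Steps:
$g = -15$ ($g = -3 - 12 = -15$)
$V{\left(p \right)} = - 15 p^{2}$
$C = 0$ ($C = 0 \left(\left(-8\right) \left(-1\right)\right) = 0 \cdot 8 = 0$)
$\sqrt{V{\left(d{\left(-4 \right)} \right)} + C} = \sqrt{- 15 \cdot 0^{2} + 0} = \sqrt{\left(-15\right) 0 + 0} = \sqrt{0 + 0} = \sqrt{0} = 0$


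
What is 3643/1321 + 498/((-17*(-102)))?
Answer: 1162470/381769 ≈ 3.0450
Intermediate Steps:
3643/1321 + 498/((-17*(-102))) = 3643*(1/1321) + 498/1734 = 3643/1321 + 498*(1/1734) = 3643/1321 + 83/289 = 1162470/381769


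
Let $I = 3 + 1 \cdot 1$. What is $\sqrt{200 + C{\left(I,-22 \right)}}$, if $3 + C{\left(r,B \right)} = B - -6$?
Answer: $\sqrt{181} \approx 13.454$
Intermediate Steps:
$I = 4$ ($I = 3 + 1 = 4$)
$C{\left(r,B \right)} = 3 + B$ ($C{\left(r,B \right)} = -3 + \left(B - -6\right) = -3 + \left(B + 6\right) = -3 + \left(6 + B\right) = 3 + B$)
$\sqrt{200 + C{\left(I,-22 \right)}} = \sqrt{200 + \left(3 - 22\right)} = \sqrt{200 - 19} = \sqrt{181}$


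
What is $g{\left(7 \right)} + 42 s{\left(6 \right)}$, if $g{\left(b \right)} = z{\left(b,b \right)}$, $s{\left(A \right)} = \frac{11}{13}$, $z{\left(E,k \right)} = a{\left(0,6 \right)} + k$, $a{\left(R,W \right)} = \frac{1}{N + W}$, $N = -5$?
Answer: $\frac{566}{13} \approx 43.538$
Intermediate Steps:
$a{\left(R,W \right)} = \frac{1}{-5 + W}$
$z{\left(E,k \right)} = 1 + k$ ($z{\left(E,k \right)} = \frac{1}{-5 + 6} + k = 1^{-1} + k = 1 + k$)
$s{\left(A \right)} = \frac{11}{13}$ ($s{\left(A \right)} = 11 \cdot \frac{1}{13} = \frac{11}{13}$)
$g{\left(b \right)} = 1 + b$
$g{\left(7 \right)} + 42 s{\left(6 \right)} = \left(1 + 7\right) + 42 \cdot \frac{11}{13} = 8 + \frac{462}{13} = \frac{566}{13}$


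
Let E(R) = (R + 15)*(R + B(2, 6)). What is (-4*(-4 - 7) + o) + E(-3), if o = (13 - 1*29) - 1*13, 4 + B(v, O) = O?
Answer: 3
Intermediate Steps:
B(v, O) = -4 + O
E(R) = (2 + R)*(15 + R) (E(R) = (R + 15)*(R + (-4 + 6)) = (15 + R)*(R + 2) = (15 + R)*(2 + R) = (2 + R)*(15 + R))
o = -29 (o = (13 - 29) - 13 = -16 - 13 = -29)
(-4*(-4 - 7) + o) + E(-3) = (-4*(-4 - 7) - 29) + (30 + (-3)² + 17*(-3)) = (-4*(-11) - 29) + (30 + 9 - 51) = (44 - 29) - 12 = 15 - 12 = 3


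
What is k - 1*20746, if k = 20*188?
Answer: -16986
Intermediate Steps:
k = 3760
k - 1*20746 = 3760 - 1*20746 = 3760 - 20746 = -16986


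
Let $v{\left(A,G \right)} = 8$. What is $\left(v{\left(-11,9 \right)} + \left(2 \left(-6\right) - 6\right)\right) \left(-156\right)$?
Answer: $1560$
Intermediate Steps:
$\left(v{\left(-11,9 \right)} + \left(2 \left(-6\right) - 6\right)\right) \left(-156\right) = \left(8 + \left(2 \left(-6\right) - 6\right)\right) \left(-156\right) = \left(8 - 18\right) \left(-156\right) = \left(-10\right) \left(-156\right) = 1560$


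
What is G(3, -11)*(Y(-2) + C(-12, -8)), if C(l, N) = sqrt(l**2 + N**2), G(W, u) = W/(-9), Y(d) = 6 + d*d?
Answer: -10/3 - 4*sqrt(13)/3 ≈ -8.1407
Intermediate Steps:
Y(d) = 6 + d**2
G(W, u) = -W/9 (G(W, u) = W*(-1/9) = -W/9)
C(l, N) = sqrt(N**2 + l**2)
G(3, -11)*(Y(-2) + C(-12, -8)) = (-1/9*3)*((6 + (-2)**2) + sqrt((-8)**2 + (-12)**2)) = -((6 + 4) + sqrt(64 + 144))/3 = -(10 + sqrt(208))/3 = -(10 + 4*sqrt(13))/3 = -10/3 - 4*sqrt(13)/3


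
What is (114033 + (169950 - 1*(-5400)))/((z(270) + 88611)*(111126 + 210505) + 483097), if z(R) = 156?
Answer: 289383/28550702074 ≈ 1.0136e-5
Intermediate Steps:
(114033 + (169950 - 1*(-5400)))/((z(270) + 88611)*(111126 + 210505) + 483097) = (114033 + (169950 - 1*(-5400)))/((156 + 88611)*(111126 + 210505) + 483097) = (114033 + (169950 + 5400))/(88767*321631 + 483097) = (114033 + 175350)/(28550218977 + 483097) = 289383/28550702074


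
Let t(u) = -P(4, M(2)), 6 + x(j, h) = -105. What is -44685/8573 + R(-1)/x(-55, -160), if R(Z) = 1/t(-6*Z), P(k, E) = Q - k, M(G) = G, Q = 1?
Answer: -14888678/2854809 ≈ -5.2153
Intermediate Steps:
x(j, h) = -111 (x(j, h) = -6 - 105 = -111)
P(k, E) = 1 - k
t(u) = 3 (t(u) = -(1 - 1*4) = -(1 - 4) = -1*(-3) = 3)
R(Z) = ⅓ (R(Z) = 1/3 = ⅓)
-44685/8573 + R(-1)/x(-55, -160) = -44685/8573 + (⅓)/(-111) = -44685*1/8573 + (⅓)*(-1/111) = -44685/8573 - 1/333 = -14888678/2854809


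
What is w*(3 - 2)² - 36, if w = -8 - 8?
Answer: -52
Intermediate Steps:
w = -16
w*(3 - 2)² - 36 = -16*(3 - 2)² - 36 = -16*1² - 36 = -16*1 - 36 = -16 - 36 = -52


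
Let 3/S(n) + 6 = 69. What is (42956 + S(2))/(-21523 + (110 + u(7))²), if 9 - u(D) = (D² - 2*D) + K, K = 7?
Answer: -902077/327474 ≈ -2.7547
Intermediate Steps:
S(n) = 1/21 (S(n) = 3/(-6 + 69) = 3/63 = 3*(1/63) = 1/21)
u(D) = 2 - D² + 2*D (u(D) = 9 - ((D² - 2*D) + 7) = 9 - (7 + D² - 2*D) = 9 + (-7 - D² + 2*D) = 2 - D² + 2*D)
(42956 + S(2))/(-21523 + (110 + u(7))²) = (42956 + 1/21)/(-21523 + (110 + (2 - 1*7² + 2*7))²) = 902077/(21*(-21523 + (110 + (2 - 1*49 + 14))²)) = 902077/(21*(-21523 + (110 + (2 - 49 + 14))²)) = 902077/(21*(-21523 + (110 - 33)²)) = 902077/(21*(-21523 + 77²)) = 902077/(21*(-21523 + 5929)) = (902077/21)/(-15594) = (902077/21)*(-1/15594) = -902077/327474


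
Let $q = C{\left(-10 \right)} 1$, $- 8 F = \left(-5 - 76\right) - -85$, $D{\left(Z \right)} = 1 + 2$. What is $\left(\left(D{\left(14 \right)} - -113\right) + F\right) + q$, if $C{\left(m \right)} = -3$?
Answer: $\frac{225}{2} \approx 112.5$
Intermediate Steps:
$D{\left(Z \right)} = 3$
$F = - \frac{1}{2}$ ($F = - \frac{\left(-5 - 76\right) - -85}{8} = - \frac{\left(-5 - 76\right) + 85}{8} = - \frac{-81 + 85}{8} = \left(- \frac{1}{8}\right) 4 = - \frac{1}{2} \approx -0.5$)
$q = -3$ ($q = \left(-3\right) 1 = -3$)
$\left(\left(D{\left(14 \right)} - -113\right) + F\right) + q = \left(\left(3 - -113\right) - \frac{1}{2}\right) - 3 = \left(\left(3 + 113\right) - \frac{1}{2}\right) - 3 = \left(116 - \frac{1}{2}\right) - 3 = \frac{231}{2} - 3 = \frac{225}{2}$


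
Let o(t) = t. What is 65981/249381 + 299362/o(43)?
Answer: 74658032105/10723383 ≈ 6962.2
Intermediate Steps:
65981/249381 + 299362/o(43) = 65981/249381 + 299362/43 = 74658032105/10723383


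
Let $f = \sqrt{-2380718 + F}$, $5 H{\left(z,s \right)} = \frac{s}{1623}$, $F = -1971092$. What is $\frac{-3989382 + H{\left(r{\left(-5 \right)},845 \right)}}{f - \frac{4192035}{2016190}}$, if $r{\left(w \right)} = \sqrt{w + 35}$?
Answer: $\frac{729657793047413800174}{382816392572336679349} + \frac{1052802812307816058148 i \sqrt{4351810}}{1148449177717010038047} \approx 1.906 + 1912.4 i$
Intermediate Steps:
$r{\left(w \right)} = \sqrt{35 + w}$
$H{\left(z,s \right)} = \frac{s}{8115}$ ($H{\left(z,s \right)} = \frac{s \frac{1}{1623}}{5} = \frac{\frac{1}{1623} s}{5} = \frac{s}{8115}$)
$f = i \sqrt{4351810}$ ($f = \sqrt{-2380718 - 1971092} = \sqrt{-4351810} = i \sqrt{4351810} \approx 2086.1 i$)
$\frac{-3989382 + H{\left(r{\left(-5 \right)},845 \right)}}{f - \frac{4192035}{2016190}} = \frac{-3989382 + \frac{1}{8115} \cdot 845}{i \sqrt{4351810} - \frac{4192035}{2016190}} = \frac{-3989382 + \frac{169}{1623}}{i \sqrt{4351810} - \frac{838407}{403238}} = - \frac{6474766817}{1623 \left(i \sqrt{4351810} - \frac{838407}{403238}\right)} = - \frac{6474766817}{1623 \left(- \frac{838407}{403238} + i \sqrt{4351810}\right)}$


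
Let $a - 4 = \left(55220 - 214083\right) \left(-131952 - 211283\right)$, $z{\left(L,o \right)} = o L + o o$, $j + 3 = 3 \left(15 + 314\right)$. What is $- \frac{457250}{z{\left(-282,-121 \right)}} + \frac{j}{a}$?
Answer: $- \frac{268092763378306}{28590502888519} \approx -9.377$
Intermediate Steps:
$j = 984$ ($j = -3 + 3 \left(15 + 314\right) = -3 + 3 \cdot 329 = -3 + 987 = 984$)
$z{\left(L,o \right)} = o^{2} + L o$ ($z{\left(L,o \right)} = L o + o^{2} = o^{2} + L o$)
$a = 54527341809$ ($a = 4 + \left(55220 - 214083\right) \left(-131952 - 211283\right) = 4 - -54527341805 = 4 + 54527341805 = 54527341809$)
$- \frac{457250}{z{\left(-282,-121 \right)}} + \frac{j}{a} = - \frac{457250}{\left(-121\right) \left(-282 - 121\right)} + \frac{984}{54527341809} = - \frac{457250}{\left(-121\right) \left(-403\right)} + 984 \cdot \frac{1}{54527341809} = - \frac{457250}{48763} + \frac{328}{18175780603} = \left(-457250\right) \frac{1}{48763} + \frac{328}{18175780603} = - \frac{14750}{1573} + \frac{328}{18175780603} = - \frac{268092763378306}{28590502888519}$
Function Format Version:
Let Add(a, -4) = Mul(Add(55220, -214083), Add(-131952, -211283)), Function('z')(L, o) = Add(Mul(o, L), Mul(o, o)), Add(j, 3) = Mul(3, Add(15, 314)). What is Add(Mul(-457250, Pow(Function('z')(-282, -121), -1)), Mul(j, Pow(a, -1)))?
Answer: Rational(-268092763378306, 28590502888519) ≈ -9.3770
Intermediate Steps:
j = 984 (j = Add(-3, Mul(3, Add(15, 314))) = Add(-3, Mul(3, 329)) = Add(-3, 987) = 984)
Function('z')(L, o) = Add(Pow(o, 2), Mul(L, o)) (Function('z')(L, o) = Add(Mul(L, o), Pow(o, 2)) = Add(Pow(o, 2), Mul(L, o)))
a = 54527341809 (a = Add(4, Mul(Add(55220, -214083), Add(-131952, -211283))) = Add(4, Mul(-158863, -343235)) = Add(4, 54527341805) = 54527341809)
Add(Mul(-457250, Pow(Function('z')(-282, -121), -1)), Mul(j, Pow(a, -1))) = Add(Mul(-457250, Pow(Mul(-121, Add(-282, -121)), -1)), Mul(984, Pow(54527341809, -1))) = Add(Mul(-457250, Pow(Mul(-121, -403), -1)), Mul(984, Rational(1, 54527341809))) = Add(Mul(-457250, Pow(48763, -1)), Rational(328, 18175780603)) = Add(Mul(-457250, Rational(1, 48763)), Rational(328, 18175780603)) = Add(Rational(-14750, 1573), Rational(328, 18175780603)) = Rational(-268092763378306, 28590502888519)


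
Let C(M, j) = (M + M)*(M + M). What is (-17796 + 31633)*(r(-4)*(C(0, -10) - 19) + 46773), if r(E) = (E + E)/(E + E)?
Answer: 646935098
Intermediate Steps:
r(E) = 1 (r(E) = (2*E)/((2*E)) = (2*E)*(1/(2*E)) = 1)
C(M, j) = 4*M² (C(M, j) = (2*M)*(2*M) = 4*M²)
(-17796 + 31633)*(r(-4)*(C(0, -10) - 19) + 46773) = (-17796 + 31633)*(1*(4*0² - 19) + 46773) = 13837*(1*(4*0 - 19) + 46773) = 13837*(1*(0 - 19) + 46773) = 13837*(1*(-19) + 46773) = 13837*(-19 + 46773) = 13837*46754 = 646935098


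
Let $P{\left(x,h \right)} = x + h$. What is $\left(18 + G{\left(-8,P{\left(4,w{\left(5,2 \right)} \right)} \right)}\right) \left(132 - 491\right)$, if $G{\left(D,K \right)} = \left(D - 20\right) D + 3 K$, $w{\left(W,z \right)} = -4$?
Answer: $-86878$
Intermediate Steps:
$P{\left(x,h \right)} = h + x$
$G{\left(D,K \right)} = 3 K + D \left(-20 + D\right)$ ($G{\left(D,K \right)} = \left(-20 + D\right) D + 3 K = D \left(-20 + D\right) + 3 K = 3 K + D \left(-20 + D\right)$)
$\left(18 + G{\left(-8,P{\left(4,w{\left(5,2 \right)} \right)} \right)}\right) \left(132 - 491\right) = \left(18 + \left(\left(-8\right)^{2} - -160 + 3 \left(-4 + 4\right)\right)\right) \left(132 - 491\right) = \left(18 + \left(64 + 160 + 3 \cdot 0\right)\right) \left(-359\right) = \left(18 + \left(64 + 160 + 0\right)\right) \left(-359\right) = \left(18 + 224\right) \left(-359\right) = 242 \left(-359\right) = -86878$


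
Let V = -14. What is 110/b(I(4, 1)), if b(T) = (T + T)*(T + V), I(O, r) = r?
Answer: -55/13 ≈ -4.2308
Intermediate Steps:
b(T) = 2*T*(-14 + T) (b(T) = (T + T)*(T - 14) = (2*T)*(-14 + T) = 2*T*(-14 + T))
110/b(I(4, 1)) = 110/((2*1*(-14 + 1))) = 110/((2*1*(-13))) = 110/(-26) = 110*(-1/26) = -55/13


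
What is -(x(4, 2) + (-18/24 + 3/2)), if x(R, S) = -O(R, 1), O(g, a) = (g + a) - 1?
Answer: 13/4 ≈ 3.2500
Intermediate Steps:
O(g, a) = -1 + a + g (O(g, a) = (a + g) - 1 = -1 + a + g)
x(R, S) = -R (x(R, S) = -(-1 + 1 + R) = -R)
-(x(4, 2) + (-18/24 + 3/2)) = -(-1*4 + (-18/24 + 3/2)) = -(-4 + (-18*1/24 + 3*(½))) = -(-4 + (-¾ + 3/2)) = -(-4 + ¾) = -1*(-13/4) = 13/4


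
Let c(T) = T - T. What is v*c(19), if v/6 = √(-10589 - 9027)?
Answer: 0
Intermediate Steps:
c(T) = 0
v = 24*I*√1226 (v = 6*√(-10589 - 9027) = 6*√(-19616) = 6*(4*I*√1226) = 24*I*√1226 ≈ 840.34*I)
v*c(19) = (24*I*√1226)*0 = 0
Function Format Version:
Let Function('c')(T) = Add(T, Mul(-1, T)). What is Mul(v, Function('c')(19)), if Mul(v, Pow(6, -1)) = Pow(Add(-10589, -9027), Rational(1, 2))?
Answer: 0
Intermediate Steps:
Function('c')(T) = 0
v = Mul(24, I, Pow(1226, Rational(1, 2))) (v = Mul(6, Pow(Add(-10589, -9027), Rational(1, 2))) = Mul(6, Pow(-19616, Rational(1, 2))) = Mul(6, Mul(4, I, Pow(1226, Rational(1, 2)))) = Mul(24, I, Pow(1226, Rational(1, 2))) ≈ Mul(840.34, I))
Mul(v, Function('c')(19)) = Mul(Mul(24, I, Pow(1226, Rational(1, 2))), 0) = 0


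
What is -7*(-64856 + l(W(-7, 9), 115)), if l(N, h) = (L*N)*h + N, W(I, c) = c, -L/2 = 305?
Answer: 4873379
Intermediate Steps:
L = -610 (L = -2*305 = -610)
l(N, h) = N - 610*N*h (l(N, h) = (-610*N)*h + N = -610*N*h + N = N - 610*N*h)
-7*(-64856 + l(W(-7, 9), 115)) = -7*(-64856 + 9*(1 - 610*115)) = -7*(-64856 + 9*(1 - 70150)) = -7*(-64856 + 9*(-70149)) = -7*(-64856 - 631341) = -7*(-696197) = 4873379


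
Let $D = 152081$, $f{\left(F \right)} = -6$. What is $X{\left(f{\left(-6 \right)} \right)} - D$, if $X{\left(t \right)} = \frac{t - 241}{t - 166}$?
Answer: $- \frac{26157685}{172} \approx -1.5208 \cdot 10^{5}$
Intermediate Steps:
$X{\left(t \right)} = \frac{-241 + t}{-166 + t}$
$X{\left(f{\left(-6 \right)} \right)} - D = \frac{-241 - 6}{-166 - 6} - 152081 = \frac{1}{-172} \left(-247\right) - 152081 = \left(- \frac{1}{172}\right) \left(-247\right) - 152081 = \frac{247}{172} - 152081 = - \frac{26157685}{172}$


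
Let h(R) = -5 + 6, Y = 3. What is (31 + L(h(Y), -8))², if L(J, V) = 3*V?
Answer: 49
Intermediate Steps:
h(R) = 1
(31 + L(h(Y), -8))² = (31 + 3*(-8))² = (31 - 24)² = 7² = 49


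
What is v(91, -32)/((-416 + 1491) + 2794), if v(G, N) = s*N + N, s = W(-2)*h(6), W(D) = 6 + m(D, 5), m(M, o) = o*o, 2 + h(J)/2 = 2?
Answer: -32/3869 ≈ -0.0082709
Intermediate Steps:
h(J) = 0 (h(J) = -4 + 2*2 = -4 + 4 = 0)
m(M, o) = o²
W(D) = 31 (W(D) = 6 + 5² = 6 + 25 = 31)
s = 0 (s = 31*0 = 0)
v(G, N) = N (v(G, N) = 0*N + N = 0 + N = N)
v(91, -32)/((-416 + 1491) + 2794) = -32/((-416 + 1491) + 2794) = -32/(1075 + 2794) = -32/3869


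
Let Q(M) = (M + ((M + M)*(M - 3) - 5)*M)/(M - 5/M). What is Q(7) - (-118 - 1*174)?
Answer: 3849/11 ≈ 349.91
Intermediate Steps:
Q(M) = (M + M*(-5 + 2*M*(-3 + M)))/(M - 5/M) (Q(M) = (M + ((2*M)*(-3 + M) - 5)*M)/(M - 5/M) = (M + (2*M*(-3 + M) - 5)*M)/(M - 5/M) = (M + (-5 + 2*M*(-3 + M))*M)/(M - 5/M) = (M + M*(-5 + 2*M*(-3 + M)))/(M - 5/M))
Q(7) - (-118 - 1*174) = 2*7²*(-2 + 7² - 3*7)/(-5 + 7²) - (-118 - 1*174) = 2*49*(-2 + 49 - 21)/(-5 + 49) - (-118 - 174) = 2*49*26/44 - 1*(-292) = 2*49*(1/44)*26 + 292 = 637/11 + 292 = 3849/11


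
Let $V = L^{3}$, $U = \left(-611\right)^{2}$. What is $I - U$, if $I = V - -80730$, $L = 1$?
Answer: $-292590$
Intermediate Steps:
$U = 373321$
$V = 1$ ($V = 1^{3} = 1$)
$I = 80731$ ($I = 1 - -80730 = 1 + 80730 = 80731$)
$I - U = 80731 - 373321 = -292590$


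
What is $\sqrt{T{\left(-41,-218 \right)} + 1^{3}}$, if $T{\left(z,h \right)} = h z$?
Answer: $\sqrt{8939} \approx 94.546$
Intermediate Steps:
$\sqrt{T{\left(-41,-218 \right)} + 1^{3}} = \sqrt{\left(-218\right) \left(-41\right) + 1^{3}} = \sqrt{8938 + 1} = \sqrt{8939}$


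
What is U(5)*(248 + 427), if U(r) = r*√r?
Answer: 3375*√5 ≈ 7546.7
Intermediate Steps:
U(r) = r^(3/2)
U(5)*(248 + 427) = 5^(3/2)*(248 + 427) = (5*√5)*675 = 3375*√5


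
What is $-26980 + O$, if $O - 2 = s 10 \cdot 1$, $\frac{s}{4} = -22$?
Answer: $-27858$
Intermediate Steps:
$s = -88$ ($s = 4 \left(-22\right) = -88$)
$O = -878$ ($O = 2 + \left(-88\right) 10 \cdot 1 = 2 - 880 = -878$)
$-26980 + O = -26980 - 878 = -27858$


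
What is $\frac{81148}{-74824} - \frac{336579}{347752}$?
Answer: $- \frac{6675445799}{3252524456} \approx -2.0524$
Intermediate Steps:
$\frac{81148}{-74824} - \frac{336579}{347752} = 81148 \left(- \frac{1}{74824}\right) - \frac{336579}{347752} = - \frac{20287}{18706} - \frac{336579}{347752} = - \frac{6675445799}{3252524456}$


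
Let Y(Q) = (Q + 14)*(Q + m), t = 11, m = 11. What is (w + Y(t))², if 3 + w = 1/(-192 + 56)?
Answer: 5534020881/18496 ≈ 2.9920e+5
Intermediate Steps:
Y(Q) = (11 + Q)*(14 + Q) (Y(Q) = (Q + 14)*(Q + 11) = (14 + Q)*(11 + Q) = (11 + Q)*(14 + Q))
w = -409/136 (w = -3 + 1/(-192 + 56) = -3 + 1/(-136) = -3 - 1/136 = -409/136 ≈ -3.0074)
(w + Y(t))² = (-409/136 + (154 + 11² + 25*11))² = (-409/136 + (154 + 121 + 275))² = (-409/136 + 550)² = (74391/136)² = 5534020881/18496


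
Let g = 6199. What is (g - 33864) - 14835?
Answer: -42500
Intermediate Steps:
(g - 33864) - 14835 = (6199 - 33864) - 14835 = -27665 - 14835 = -42500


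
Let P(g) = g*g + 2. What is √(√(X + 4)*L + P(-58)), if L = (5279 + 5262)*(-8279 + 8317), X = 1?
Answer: √(3366 + 400558*√5) ≈ 948.18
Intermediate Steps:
L = 400558 (L = 10541*38 = 400558)
P(g) = 2 + g² (P(g) = g² + 2 = 2 + g²)
√(√(X + 4)*L + P(-58)) = √(√(1 + 4)*400558 + (2 + (-58)²)) = √(√5*400558 + (2 + 3364)) = √(400558*√5 + 3366) = √(3366 + 400558*√5)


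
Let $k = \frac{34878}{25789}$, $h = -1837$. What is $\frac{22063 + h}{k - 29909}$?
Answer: $- \frac{521608314}{771288323} \approx -0.67628$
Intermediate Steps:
$k = \frac{34878}{25789}$ ($k = 34878 \cdot \frac{1}{25789} = \frac{34878}{25789} \approx 1.3524$)
$\frac{22063 + h}{k - 29909} = \frac{22063 - 1837}{\frac{34878}{25789} - 29909} = \frac{20226}{- \frac{771288323}{25789}} = 20226 \left(- \frac{25789}{771288323}\right) = - \frac{521608314}{771288323}$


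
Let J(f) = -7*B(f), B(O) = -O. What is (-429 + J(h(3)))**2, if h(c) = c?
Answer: 166464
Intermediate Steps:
J(f) = 7*f (J(f) = -(-7)*f = 7*f)
(-429 + J(h(3)))**2 = (-429 + 7*3)**2 = (-429 + 21)**2 = (-408)**2 = 166464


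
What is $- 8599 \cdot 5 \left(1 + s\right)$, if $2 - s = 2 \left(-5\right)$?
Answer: $-558935$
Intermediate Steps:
$s = 12$ ($s = 2 - 2 \left(-5\right) = 2 - -10 = 2 + 10 = 12$)
$- 8599 \cdot 5 \left(1 + s\right) = - 8599 \cdot 5 \left(1 + 12\right) = - 8599 \cdot 5 \cdot 13 = \left(-8599\right) 65 = -558935$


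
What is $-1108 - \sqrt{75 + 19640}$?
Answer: $-1108 - \sqrt{19715} \approx -1248.4$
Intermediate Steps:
$-1108 - \sqrt{75 + 19640} = -1108 - \sqrt{19715}$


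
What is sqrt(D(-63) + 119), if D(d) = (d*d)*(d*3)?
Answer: 13*I*sqrt(4438) ≈ 866.04*I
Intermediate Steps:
D(d) = 3*d**3 (D(d) = d**2*(3*d) = 3*d**3)
sqrt(D(-63) + 119) = sqrt(3*(-63)**3 + 119) = sqrt(3*(-250047) + 119) = sqrt(-750141 + 119) = sqrt(-750022) = 13*I*sqrt(4438)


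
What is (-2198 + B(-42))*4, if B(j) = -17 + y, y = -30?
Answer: -8980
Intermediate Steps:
B(j) = -47 (B(j) = -17 - 30 = -47)
(-2198 + B(-42))*4 = (-2198 - 47)*4 = -2245*4 = -8980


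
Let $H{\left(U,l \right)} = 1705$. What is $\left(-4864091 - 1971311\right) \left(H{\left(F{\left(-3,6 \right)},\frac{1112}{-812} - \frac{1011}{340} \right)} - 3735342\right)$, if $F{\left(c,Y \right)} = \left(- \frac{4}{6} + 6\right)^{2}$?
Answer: $25520909817074$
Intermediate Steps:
$F{\left(c,Y \right)} = \frac{256}{9}$ ($F{\left(c,Y \right)} = \left(\left(-4\right) \frac{1}{6} + 6\right)^{2} = \left(- \frac{2}{3} + 6\right)^{2} = \left(\frac{16}{3}\right)^{2} = \frac{256}{9}$)
$\left(-4864091 - 1971311\right) \left(H{\left(F{\left(-3,6 \right)},\frac{1112}{-812} - \frac{1011}{340} \right)} - 3735342\right) = \left(-4864091 - 1971311\right) \left(1705 - 3735342\right) = \left(-6835402\right) \left(-3733637\right) = 25520909817074$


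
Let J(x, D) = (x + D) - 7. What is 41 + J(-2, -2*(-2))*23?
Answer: -74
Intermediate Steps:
J(x, D) = -7 + D + x (J(x, D) = (D + x) - 7 = -7 + D + x)
41 + J(-2, -2*(-2))*23 = 41 + (-7 - 2*(-2) - 2)*23 = 41 + (-7 + 4 - 2)*23 = 41 - 5*23 = 41 - 115 = -74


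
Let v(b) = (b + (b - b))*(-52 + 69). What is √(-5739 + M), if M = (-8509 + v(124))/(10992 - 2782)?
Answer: I*√386884682110/8210 ≈ 75.761*I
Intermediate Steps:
v(b) = 17*b (v(b) = (b + 0)*17 = b*17 = 17*b)
M = -6401/8210 (M = (-8509 + 17*124)/(10992 - 2782) = (-8509 + 2108)/8210 = -6401*1/8210 = -6401/8210 ≈ -0.77966)
√(-5739 + M) = √(-5739 - 6401/8210) = √(-47123591/8210) = I*√386884682110/8210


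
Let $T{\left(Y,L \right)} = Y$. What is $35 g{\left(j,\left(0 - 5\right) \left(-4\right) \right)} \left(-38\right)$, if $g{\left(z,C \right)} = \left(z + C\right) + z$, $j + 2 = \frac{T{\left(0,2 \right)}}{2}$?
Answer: $-21280$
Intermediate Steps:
$j = -2$ ($j = -2 + \frac{0}{2} = -2 + 0 \cdot \frac{1}{2} = -2 + 0 = -2$)
$g{\left(z,C \right)} = C + 2 z$ ($g{\left(z,C \right)} = \left(C + z\right) + z = C + 2 z$)
$35 g{\left(j,\left(0 - 5\right) \left(-4\right) \right)} \left(-38\right) = 35 \left(\left(0 - 5\right) \left(-4\right) + 2 \left(-2\right)\right) \left(-38\right) = 35 \left(\left(-5\right) \left(-4\right) - 4\right) \left(-38\right) = 35 \left(20 - 4\right) \left(-38\right) = 35 \cdot 16 \left(-38\right) = 560 \left(-38\right) = -21280$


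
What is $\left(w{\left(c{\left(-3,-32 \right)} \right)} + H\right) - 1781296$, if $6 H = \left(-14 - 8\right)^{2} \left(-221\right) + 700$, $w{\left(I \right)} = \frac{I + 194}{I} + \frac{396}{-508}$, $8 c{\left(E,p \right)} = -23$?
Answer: $- \frac{15765284800}{8763} \approx -1.7991 \cdot 10^{6}$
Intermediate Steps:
$c{\left(E,p \right)} = - \frac{23}{8}$ ($c{\left(E,p \right)} = \frac{1}{8} \left(-23\right) = - \frac{23}{8}$)
$w{\left(I \right)} = - \frac{99}{127} + \frac{194 + I}{I}$ ($w{\left(I \right)} = \frac{194 + I}{I} + 396 \left(- \frac{1}{508}\right) = \frac{194 + I}{I} - \frac{99}{127} = - \frac{99}{127} + \frac{194 + I}{I}$)
$H = - \frac{53132}{3}$ ($H = \frac{\left(-14 - 8\right)^{2} \left(-221\right) + 700}{6} = \frac{\left(-22\right)^{2} \left(-221\right) + 700}{6} = \frac{484 \left(-221\right) + 700}{6} = \frac{-106964 + 700}{6} = \frac{1}{6} \left(-106264\right) = - \frac{53132}{3} \approx -17711.0$)
$\left(w{\left(c{\left(-3,-32 \right)} \right)} + H\right) - 1781296 = \left(\left(\frac{28}{127} + \frac{194}{- \frac{23}{8}}\right) - \frac{53132}{3}\right) - 1781296 = \left(\left(\frac{28}{127} + 194 \left(- \frac{8}{23}\right)\right) - \frac{53132}{3}\right) - 1781296 = \left(\left(\frac{28}{127} - \frac{1552}{23}\right) - \frac{53132}{3}\right) - 1781296 = \left(- \frac{196460}{2921} - \frac{53132}{3}\right) - 1781296 = - \frac{155787952}{8763} - 1781296 = - \frac{15765284800}{8763}$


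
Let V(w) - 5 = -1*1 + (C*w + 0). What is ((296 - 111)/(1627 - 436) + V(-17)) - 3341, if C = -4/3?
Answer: -3947186/1191 ≈ -3314.2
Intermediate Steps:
C = -4/3 (C = -4*⅓ = -4/3 ≈ -1.3333)
V(w) = 4 - 4*w/3 (V(w) = 5 + (-1*1 + (-4*w/3 + 0)) = 5 + (-1 - 4*w/3) = 4 - 4*w/3)
((296 - 111)/(1627 - 436) + V(-17)) - 3341 = ((296 - 111)/(1627 - 436) + (4 - 4/3*(-17))) - 3341 = (185/1191 + (4 + 68/3)) - 3341 = (185*(1/1191) + 80/3) - 3341 = (185/1191 + 80/3) - 3341 = 31945/1191 - 3341 = -3947186/1191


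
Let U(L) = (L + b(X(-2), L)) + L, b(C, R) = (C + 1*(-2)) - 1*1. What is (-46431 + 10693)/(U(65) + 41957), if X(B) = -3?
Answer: -35738/42081 ≈ -0.84927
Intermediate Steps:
b(C, R) = -3 + C (b(C, R) = (C - 2) - 1 = (-2 + C) - 1 = -3 + C)
U(L) = -6 + 2*L (U(L) = (L + (-3 - 3)) + L = (L - 6) + L = (-6 + L) + L = -6 + 2*L)
(-46431 + 10693)/(U(65) + 41957) = (-46431 + 10693)/((-6 + 2*65) + 41957) = -35738/((-6 + 130) + 41957) = -35738/(124 + 41957) = -35738/42081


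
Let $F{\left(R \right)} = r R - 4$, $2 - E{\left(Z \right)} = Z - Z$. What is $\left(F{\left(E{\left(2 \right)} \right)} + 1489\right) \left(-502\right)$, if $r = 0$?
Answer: $-745470$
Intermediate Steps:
$E{\left(Z \right)} = 2$ ($E{\left(Z \right)} = 2 - \left(Z - Z\right) = 2 - 0 = 2 + 0 = 2$)
$F{\left(R \right)} = -4$ ($F{\left(R \right)} = 0 R - 4 = 0 - 4 = -4$)
$\left(F{\left(E{\left(2 \right)} \right)} + 1489\right) \left(-502\right) = \left(-4 + 1489\right) \left(-502\right) = 1485 \left(-502\right) = -745470$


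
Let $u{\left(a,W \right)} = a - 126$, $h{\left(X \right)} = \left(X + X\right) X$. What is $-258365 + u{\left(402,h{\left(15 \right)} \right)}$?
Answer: $-258089$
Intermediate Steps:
$h{\left(X \right)} = 2 X^{2}$ ($h{\left(X \right)} = 2 X X = 2 X^{2}$)
$u{\left(a,W \right)} = -126 + a$ ($u{\left(a,W \right)} = a - 126 = -126 + a$)
$-258365 + u{\left(402,h{\left(15 \right)} \right)} = -258365 + \left(-126 + 402\right) = -258365 + 276 = -258089$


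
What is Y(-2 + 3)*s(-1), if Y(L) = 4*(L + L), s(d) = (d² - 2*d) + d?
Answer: 16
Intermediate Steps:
s(d) = d² - d
Y(L) = 8*L (Y(L) = 4*(2*L) = 8*L)
Y(-2 + 3)*s(-1) = (8*(-2 + 3))*(-(-1 - 1)) = (8*1)*(-1*(-2)) = 8*2 = 16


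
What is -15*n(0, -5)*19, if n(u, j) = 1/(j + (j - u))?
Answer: 57/2 ≈ 28.500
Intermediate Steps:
n(u, j) = 1/(-u + 2*j)
-15*n(0, -5)*19 = -15/(-1*0 + 2*(-5))*19 = -15/(0 - 10)*19 = -15/(-10)*19 = -15*(-⅒)*19 = (3/2)*19 = 57/2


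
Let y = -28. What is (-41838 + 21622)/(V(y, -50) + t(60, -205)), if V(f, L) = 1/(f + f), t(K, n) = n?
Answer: 1132096/11481 ≈ 98.606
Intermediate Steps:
V(f, L) = 1/(2*f)
(-41838 + 21622)/(V(y, -50) + t(60, -205)) = (-41838 + 21622)/((½)/(-28) - 205) = -20216/((½)*(-1/28) - 205) = -20216/(-1/56 - 205) = -20216/(-11481/56) = -20216*(-56/11481) = 1132096/11481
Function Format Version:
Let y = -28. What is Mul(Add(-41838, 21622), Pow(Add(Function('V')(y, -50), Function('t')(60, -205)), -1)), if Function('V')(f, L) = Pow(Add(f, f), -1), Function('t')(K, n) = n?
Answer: Rational(1132096, 11481) ≈ 98.606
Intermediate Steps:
Function('V')(f, L) = Mul(Rational(1, 2), Pow(f, -1)) (Function('V')(f, L) = Pow(Mul(2, f), -1) = Mul(Rational(1, 2), Pow(f, -1)))
Mul(Add(-41838, 21622), Pow(Add(Function('V')(y, -50), Function('t')(60, -205)), -1)) = Mul(Add(-41838, 21622), Pow(Add(Mul(Rational(1, 2), Pow(-28, -1)), -205), -1)) = Mul(-20216, Pow(Add(Mul(Rational(1, 2), Rational(-1, 28)), -205), -1)) = Mul(-20216, Pow(Add(Rational(-1, 56), -205), -1)) = Mul(-20216, Pow(Rational(-11481, 56), -1)) = Mul(-20216, Rational(-56, 11481)) = Rational(1132096, 11481)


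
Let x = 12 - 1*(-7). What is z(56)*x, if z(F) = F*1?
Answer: 1064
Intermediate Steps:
z(F) = F
x = 19 (x = 12 + 7 = 19)
z(56)*x = 56*19 = 1064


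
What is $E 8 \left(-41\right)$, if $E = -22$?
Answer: $7216$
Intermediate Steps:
$E 8 \left(-41\right) = \left(-22\right) 8 \left(-41\right) = \left(-176\right) \left(-41\right) = 7216$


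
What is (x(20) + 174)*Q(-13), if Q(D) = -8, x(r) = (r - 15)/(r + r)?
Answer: -1393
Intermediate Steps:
x(r) = (-15 + r)/(2*r) (x(r) = (-15 + r)/((2*r)) = (-15 + r)*(1/(2*r)) = (-15 + r)/(2*r))
(x(20) + 174)*Q(-13) = ((½)*(-15 + 20)/20 + 174)*(-8) = ((½)*(1/20)*5 + 174)*(-8) = (⅛ + 174)*(-8) = (1393/8)*(-8) = -1393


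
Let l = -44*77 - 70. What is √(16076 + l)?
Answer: 3*√1402 ≈ 112.33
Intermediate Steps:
l = -3458 (l = -3388 - 70 = -3458)
√(16076 + l) = √(16076 - 3458) = √12618 = 3*√1402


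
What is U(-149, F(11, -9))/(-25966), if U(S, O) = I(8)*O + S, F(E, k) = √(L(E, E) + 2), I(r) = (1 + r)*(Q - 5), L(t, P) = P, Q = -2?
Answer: 149/25966 + 63*√13/25966 ≈ 0.014486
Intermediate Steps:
I(r) = -7 - 7*r (I(r) = (1 + r)*(-2 - 5) = (1 + r)*(-7) = -7 - 7*r)
F(E, k) = √(2 + E) (F(E, k) = √(E + 2) = √(2 + E))
U(S, O) = S - 63*O (U(S, O) = (-7 - 7*8)*O + S = (-7 - 56)*O + S = -63*O + S = S - 63*O)
U(-149, F(11, -9))/(-25966) = (-149 - 63*√(2 + 11))/(-25966) = (-149 - 63*√13)*(-1/25966) = 149/25966 + 63*√13/25966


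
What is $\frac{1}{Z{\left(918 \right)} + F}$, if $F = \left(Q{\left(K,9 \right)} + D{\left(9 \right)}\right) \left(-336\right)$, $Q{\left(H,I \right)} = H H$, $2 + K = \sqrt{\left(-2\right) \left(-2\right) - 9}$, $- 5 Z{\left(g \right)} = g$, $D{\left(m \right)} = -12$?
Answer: $\frac{17435}{110587014} - \frac{2800 i \sqrt{5}}{55293507} \approx 0.00015766 - 0.00011323 i$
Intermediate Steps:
$Z{\left(g \right)} = - \frac{g}{5}$
$K = -2 + i \sqrt{5}$ ($K = -2 + \sqrt{\left(-2\right) \left(-2\right) - 9} = -2 + \sqrt{4 - 9} = -2 + \sqrt{-5} = -2 + i \sqrt{5} \approx -2.0 + 2.2361 i$)
$Q{\left(H,I \right)} = H^{2}$
$F = 4032 - 336 \left(-2 + i \sqrt{5}\right)^{2}$ ($F = \left(\left(-2 + i \sqrt{5}\right)^{2} - 12\right) \left(-336\right) = \left(-12 + \left(-2 + i \sqrt{5}\right)^{2}\right) \left(-336\right) = 4032 - 336 \left(-2 + i \sqrt{5}\right)^{2} \approx 4368.0 + 3005.3 i$)
$\frac{1}{Z{\left(918 \right)} + F} = \frac{1}{\left(- \frac{1}{5}\right) 918 + \left(4368 + 1344 i \sqrt{5}\right)} = \frac{1}{- \frac{918}{5} + \left(4368 + 1344 i \sqrt{5}\right)} = \frac{1}{\frac{20922}{5} + 1344 i \sqrt{5}}$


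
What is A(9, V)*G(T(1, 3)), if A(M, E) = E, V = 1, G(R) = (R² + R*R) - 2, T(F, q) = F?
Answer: 0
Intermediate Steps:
G(R) = -2 + 2*R² (G(R) = (R² + R²) - 2 = 2*R² - 2 = -2 + 2*R²)
A(9, V)*G(T(1, 3)) = 1*(-2 + 2*1²) = 1*(-2 + 2*1) = 1*(-2 + 2) = 1*0 = 0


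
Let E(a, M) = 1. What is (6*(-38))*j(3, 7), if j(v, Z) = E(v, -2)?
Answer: -228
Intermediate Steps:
j(v, Z) = 1
(6*(-38))*j(3, 7) = (6*(-38))*1 = -228*1 = -228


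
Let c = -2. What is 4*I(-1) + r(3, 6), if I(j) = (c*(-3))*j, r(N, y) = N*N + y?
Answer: -9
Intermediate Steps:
r(N, y) = y + N**2 (r(N, y) = N**2 + y = y + N**2)
I(j) = 6*j (I(j) = (-2*(-3))*j = 6*j)
4*I(-1) + r(3, 6) = 4*(6*(-1)) + (6 + 3**2) = 4*(-6) + (6 + 9) = -24 + 15 = -9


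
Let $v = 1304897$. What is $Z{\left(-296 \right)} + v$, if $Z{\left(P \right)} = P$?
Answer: $1304601$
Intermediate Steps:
$Z{\left(-296 \right)} + v = -296 + 1304897 = 1304601$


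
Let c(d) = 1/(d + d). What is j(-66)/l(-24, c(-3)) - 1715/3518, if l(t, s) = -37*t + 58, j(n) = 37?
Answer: -373056/832007 ≈ -0.44838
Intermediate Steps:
c(d) = 1/(2*d)
l(t, s) = 58 - 37*t
j(-66)/l(-24, c(-3)) - 1715/3518 = 37/(58 - 37*(-24)) - 1715/3518 = 37/(58 + 888) - 1715*1/3518 = 37/946 - 1715/3518 = -373056/832007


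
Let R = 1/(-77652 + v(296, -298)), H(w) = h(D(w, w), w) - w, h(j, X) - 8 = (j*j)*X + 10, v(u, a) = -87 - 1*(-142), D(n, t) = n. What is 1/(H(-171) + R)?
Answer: -77597/387986707135 ≈ -2.0000e-7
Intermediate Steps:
v(u, a) = 55 (v(u, a) = -87 + 142 = 55)
h(j, X) = 18 + X*j² (h(j, X) = 8 + ((j*j)*X + 10) = 8 + (j²*X + 10) = 8 + (X*j² + 10) = 8 + (10 + X*j²) = 18 + X*j²)
H(w) = 18 + w³ - w (H(w) = (18 + w*w²) - w = (18 + w³) - w = 18 + w³ - w)
R = -1/77597 (R = 1/(-77652 + 55) = 1/(-77597) = -1/77597 ≈ -1.2887e-5)
1/(H(-171) + R) = 1/((18 + (-171)³ - 1*(-171)) - 1/77597) = 1/((18 - 5000211 + 171) - 1/77597) = 1/(-5000022 - 1/77597) = 1/(-387986707135/77597) = -77597/387986707135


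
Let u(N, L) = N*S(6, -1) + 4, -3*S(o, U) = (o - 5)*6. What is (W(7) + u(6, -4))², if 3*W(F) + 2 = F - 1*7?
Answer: 676/9 ≈ 75.111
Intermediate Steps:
W(F) = -3 + F/3 (W(F) = -⅔ + (F - 1*7)/3 = -⅔ + (F - 7)/3 = -⅔ + (-7 + F)/3 = -⅔ + (-7/3 + F/3) = -3 + F/3)
S(o, U) = 10 - 2*o (S(o, U) = -(o - 5)*6/3 = -(-5 + o)*6/3 = -(-30 + 6*o)/3 = 10 - 2*o)
u(N, L) = 4 - 2*N (u(N, L) = N*(10 - 2*6) + 4 = N*(10 - 12) + 4 = N*(-2) + 4 = -2*N + 4 = 4 - 2*N)
(W(7) + u(6, -4))² = ((-3 + (⅓)*7) + (4 - 2*6))² = ((-3 + 7/3) + (4 - 12))² = (-⅔ - 8)² = (-26/3)² = 676/9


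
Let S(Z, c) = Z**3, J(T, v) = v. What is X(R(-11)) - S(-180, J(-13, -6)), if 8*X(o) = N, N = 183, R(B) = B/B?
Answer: 46656183/8 ≈ 5.8320e+6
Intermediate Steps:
R(B) = 1
X(o) = 183/8 (X(o) = (1/8)*183 = 183/8)
X(R(-11)) - S(-180, J(-13, -6)) = 183/8 - 1*(-180)**3 = 183/8 - 1*(-5832000) = 183/8 + 5832000 = 46656183/8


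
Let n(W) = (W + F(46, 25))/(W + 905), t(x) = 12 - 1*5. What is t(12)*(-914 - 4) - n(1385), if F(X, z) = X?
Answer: -14716971/2290 ≈ -6426.6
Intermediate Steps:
t(x) = 7 (t(x) = 12 - 5 = 7)
n(W) = (46 + W)/(905 + W) (n(W) = (W + 46)/(W + 905) = (46 + W)/(905 + W))
t(12)*(-914 - 4) - n(1385) = 7*(-914 - 4) - (46 + 1385)/(905 + 1385) = 7*(-918) - 1431/2290 = -6426 - 1431/2290 = -14716971/2290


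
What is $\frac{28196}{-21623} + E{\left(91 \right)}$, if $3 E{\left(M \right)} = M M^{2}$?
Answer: $\frac{2327768735}{9267} \approx 2.5119 \cdot 10^{5}$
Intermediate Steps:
$E{\left(M \right)} = \frac{M^{3}}{3}$ ($E{\left(M \right)} = \frac{M M^{2}}{3} = \frac{M^{3}}{3}$)
$\frac{28196}{-21623} + E{\left(91 \right)} = \frac{28196}{-21623} + \frac{91^{3}}{3} = 28196 \left(- \frac{1}{21623}\right) + \frac{1}{3} \cdot 753571 = - \frac{4028}{3089} + \frac{753571}{3} = \frac{2327768735}{9267}$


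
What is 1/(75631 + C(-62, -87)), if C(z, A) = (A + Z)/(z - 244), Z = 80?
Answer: 306/23143093 ≈ 1.3222e-5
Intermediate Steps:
C(z, A) = (80 + A)/(-244 + z) (C(z, A) = (A + 80)/(z - 244) = (80 + A)/(-244 + z))
1/(75631 + C(-62, -87)) = 1/(75631 + (80 - 87)/(-244 - 62)) = 1/(75631 - 7/(-306)) = 1/(75631 - 1/306*(-7)) = 1/(75631 + 7/306) = 1/(23143093/306) = 306/23143093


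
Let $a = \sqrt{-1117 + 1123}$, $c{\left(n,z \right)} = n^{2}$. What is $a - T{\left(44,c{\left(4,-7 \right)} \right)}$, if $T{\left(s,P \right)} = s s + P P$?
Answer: $-2192 + \sqrt{6} \approx -2189.6$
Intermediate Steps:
$T{\left(s,P \right)} = P^{2} + s^{2}$ ($T{\left(s,P \right)} = s^{2} + P^{2} = P^{2} + s^{2}$)
$a = \sqrt{6} \approx 2.4495$
$a - T{\left(44,c{\left(4,-7 \right)} \right)} = \sqrt{6} - \left(\left(4^{2}\right)^{2} + 44^{2}\right) = \sqrt{6} - \left(16^{2} + 1936\right) = \sqrt{6} - \left(256 + 1936\right) = \sqrt{6} - 2192 = -2192 + \sqrt{6}$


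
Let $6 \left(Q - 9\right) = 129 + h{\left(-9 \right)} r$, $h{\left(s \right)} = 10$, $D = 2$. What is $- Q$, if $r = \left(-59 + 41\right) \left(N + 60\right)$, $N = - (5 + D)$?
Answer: $\frac{3119}{2} \approx 1559.5$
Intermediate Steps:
$N = -7$ ($N = - (5 + 2) = \left(-1\right) 7 = -7$)
$r = -954$ ($r = \left(-59 + 41\right) \left(-7 + 60\right) = \left(-18\right) 53 = -954$)
$Q = - \frac{3119}{2}$ ($Q = 9 + \frac{129 + 10 \left(-954\right)}{6} = 9 + \frac{129 - 9540}{6} = 9 + \frac{1}{6} \left(-9411\right) = 9 - \frac{3137}{2} = - \frac{3119}{2} \approx -1559.5$)
$- Q = \left(-1\right) \left(- \frac{3119}{2}\right) = \frac{3119}{2}$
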